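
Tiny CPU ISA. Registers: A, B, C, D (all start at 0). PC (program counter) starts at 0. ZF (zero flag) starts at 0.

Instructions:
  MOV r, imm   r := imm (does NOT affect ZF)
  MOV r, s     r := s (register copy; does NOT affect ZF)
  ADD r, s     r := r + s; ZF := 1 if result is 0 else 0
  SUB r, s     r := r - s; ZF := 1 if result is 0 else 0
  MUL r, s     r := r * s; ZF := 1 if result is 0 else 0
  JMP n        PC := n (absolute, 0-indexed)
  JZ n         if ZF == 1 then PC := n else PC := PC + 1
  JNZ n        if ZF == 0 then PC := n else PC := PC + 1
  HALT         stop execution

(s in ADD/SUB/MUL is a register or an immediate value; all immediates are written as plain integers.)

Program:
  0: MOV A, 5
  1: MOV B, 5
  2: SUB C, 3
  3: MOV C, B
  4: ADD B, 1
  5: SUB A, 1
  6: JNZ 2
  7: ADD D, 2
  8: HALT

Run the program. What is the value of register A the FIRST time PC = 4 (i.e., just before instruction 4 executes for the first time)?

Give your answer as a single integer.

Step 1: PC=0 exec 'MOV A, 5'. After: A=5 B=0 C=0 D=0 ZF=0 PC=1
Step 2: PC=1 exec 'MOV B, 5'. After: A=5 B=5 C=0 D=0 ZF=0 PC=2
Step 3: PC=2 exec 'SUB C, 3'. After: A=5 B=5 C=-3 D=0 ZF=0 PC=3
Step 4: PC=3 exec 'MOV C, B'. After: A=5 B=5 C=5 D=0 ZF=0 PC=4
First time PC=4: A=5

5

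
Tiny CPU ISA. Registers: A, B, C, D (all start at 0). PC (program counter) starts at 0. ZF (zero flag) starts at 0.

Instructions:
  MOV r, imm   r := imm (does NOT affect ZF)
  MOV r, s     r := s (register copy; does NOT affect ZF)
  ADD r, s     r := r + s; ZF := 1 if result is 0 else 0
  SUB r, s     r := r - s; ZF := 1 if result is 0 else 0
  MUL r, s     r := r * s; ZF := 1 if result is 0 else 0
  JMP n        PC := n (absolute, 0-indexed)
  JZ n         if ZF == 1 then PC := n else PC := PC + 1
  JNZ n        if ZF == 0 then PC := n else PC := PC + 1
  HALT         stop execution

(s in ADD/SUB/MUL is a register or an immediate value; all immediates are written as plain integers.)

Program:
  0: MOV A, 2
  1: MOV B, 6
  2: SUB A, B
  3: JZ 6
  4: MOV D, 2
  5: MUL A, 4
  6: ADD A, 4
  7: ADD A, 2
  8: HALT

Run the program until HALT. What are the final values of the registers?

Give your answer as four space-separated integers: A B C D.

Answer: -10 6 0 2

Derivation:
Step 1: PC=0 exec 'MOV A, 2'. After: A=2 B=0 C=0 D=0 ZF=0 PC=1
Step 2: PC=1 exec 'MOV B, 6'. After: A=2 B=6 C=0 D=0 ZF=0 PC=2
Step 3: PC=2 exec 'SUB A, B'. After: A=-4 B=6 C=0 D=0 ZF=0 PC=3
Step 4: PC=3 exec 'JZ 6'. After: A=-4 B=6 C=0 D=0 ZF=0 PC=4
Step 5: PC=4 exec 'MOV D, 2'. After: A=-4 B=6 C=0 D=2 ZF=0 PC=5
Step 6: PC=5 exec 'MUL A, 4'. After: A=-16 B=6 C=0 D=2 ZF=0 PC=6
Step 7: PC=6 exec 'ADD A, 4'. After: A=-12 B=6 C=0 D=2 ZF=0 PC=7
Step 8: PC=7 exec 'ADD A, 2'. After: A=-10 B=6 C=0 D=2 ZF=0 PC=8
Step 9: PC=8 exec 'HALT'. After: A=-10 B=6 C=0 D=2 ZF=0 PC=8 HALTED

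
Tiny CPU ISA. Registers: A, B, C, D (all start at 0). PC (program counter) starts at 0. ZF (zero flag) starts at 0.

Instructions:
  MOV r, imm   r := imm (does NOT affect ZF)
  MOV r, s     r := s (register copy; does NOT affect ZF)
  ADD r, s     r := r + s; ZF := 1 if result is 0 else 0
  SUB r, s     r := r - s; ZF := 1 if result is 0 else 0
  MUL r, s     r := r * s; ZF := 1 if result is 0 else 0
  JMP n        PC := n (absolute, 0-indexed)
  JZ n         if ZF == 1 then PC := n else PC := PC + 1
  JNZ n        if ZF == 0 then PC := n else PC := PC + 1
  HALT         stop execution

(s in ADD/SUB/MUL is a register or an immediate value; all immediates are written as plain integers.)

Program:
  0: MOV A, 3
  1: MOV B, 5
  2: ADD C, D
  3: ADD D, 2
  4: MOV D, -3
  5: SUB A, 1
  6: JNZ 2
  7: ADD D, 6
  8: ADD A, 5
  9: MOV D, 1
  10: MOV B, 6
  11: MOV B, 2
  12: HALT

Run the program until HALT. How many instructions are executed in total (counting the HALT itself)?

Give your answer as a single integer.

Answer: 23

Derivation:
Step 1: PC=0 exec 'MOV A, 3'. After: A=3 B=0 C=0 D=0 ZF=0 PC=1
Step 2: PC=1 exec 'MOV B, 5'. After: A=3 B=5 C=0 D=0 ZF=0 PC=2
Step 3: PC=2 exec 'ADD C, D'. After: A=3 B=5 C=0 D=0 ZF=1 PC=3
Step 4: PC=3 exec 'ADD D, 2'. After: A=3 B=5 C=0 D=2 ZF=0 PC=4
Step 5: PC=4 exec 'MOV D, -3'. After: A=3 B=5 C=0 D=-3 ZF=0 PC=5
Step 6: PC=5 exec 'SUB A, 1'. After: A=2 B=5 C=0 D=-3 ZF=0 PC=6
Step 7: PC=6 exec 'JNZ 2'. After: A=2 B=5 C=0 D=-3 ZF=0 PC=2
Step 8: PC=2 exec 'ADD C, D'. After: A=2 B=5 C=-3 D=-3 ZF=0 PC=3
Step 9: PC=3 exec 'ADD D, 2'. After: A=2 B=5 C=-3 D=-1 ZF=0 PC=4
Step 10: PC=4 exec 'MOV D, -3'. After: A=2 B=5 C=-3 D=-3 ZF=0 PC=5
Step 11: PC=5 exec 'SUB A, 1'. After: A=1 B=5 C=-3 D=-3 ZF=0 PC=6
Step 12: PC=6 exec 'JNZ 2'. After: A=1 B=5 C=-3 D=-3 ZF=0 PC=2
Step 13: PC=2 exec 'ADD C, D'. After: A=1 B=5 C=-6 D=-3 ZF=0 PC=3
Step 14: PC=3 exec 'ADD D, 2'. After: A=1 B=5 C=-6 D=-1 ZF=0 PC=4
Step 15: PC=4 exec 'MOV D, -3'. After: A=1 B=5 C=-6 D=-3 ZF=0 PC=5
Step 16: PC=5 exec 'SUB A, 1'. After: A=0 B=5 C=-6 D=-3 ZF=1 PC=6
Step 17: PC=6 exec 'JNZ 2'. After: A=0 B=5 C=-6 D=-3 ZF=1 PC=7
Step 18: PC=7 exec 'ADD D, 6'. After: A=0 B=5 C=-6 D=3 ZF=0 PC=8
Step 19: PC=8 exec 'ADD A, 5'. After: A=5 B=5 C=-6 D=3 ZF=0 PC=9
Step 20: PC=9 exec 'MOV D, 1'. After: A=5 B=5 C=-6 D=1 ZF=0 PC=10
Step 21: PC=10 exec 'MOV B, 6'. After: A=5 B=6 C=-6 D=1 ZF=0 PC=11
Step 22: PC=11 exec 'MOV B, 2'. After: A=5 B=2 C=-6 D=1 ZF=0 PC=12
Step 23: PC=12 exec 'HALT'. After: A=5 B=2 C=-6 D=1 ZF=0 PC=12 HALTED
Total instructions executed: 23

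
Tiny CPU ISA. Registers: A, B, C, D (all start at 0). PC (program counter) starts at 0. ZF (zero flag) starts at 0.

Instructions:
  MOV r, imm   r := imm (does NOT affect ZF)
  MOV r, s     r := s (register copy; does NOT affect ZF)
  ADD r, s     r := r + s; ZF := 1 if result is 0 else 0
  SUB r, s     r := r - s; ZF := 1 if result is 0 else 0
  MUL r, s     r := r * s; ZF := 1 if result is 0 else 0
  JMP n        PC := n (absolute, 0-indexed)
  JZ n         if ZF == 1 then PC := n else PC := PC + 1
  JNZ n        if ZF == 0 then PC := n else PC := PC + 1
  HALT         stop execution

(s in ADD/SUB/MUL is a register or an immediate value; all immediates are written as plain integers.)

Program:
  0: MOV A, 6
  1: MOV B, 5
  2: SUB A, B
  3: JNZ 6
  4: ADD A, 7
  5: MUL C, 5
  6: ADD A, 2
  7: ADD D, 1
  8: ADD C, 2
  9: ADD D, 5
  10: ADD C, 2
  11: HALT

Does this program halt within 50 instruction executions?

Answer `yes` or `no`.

Step 1: PC=0 exec 'MOV A, 6'. After: A=6 B=0 C=0 D=0 ZF=0 PC=1
Step 2: PC=1 exec 'MOV B, 5'. After: A=6 B=5 C=0 D=0 ZF=0 PC=2
Step 3: PC=2 exec 'SUB A, B'. After: A=1 B=5 C=0 D=0 ZF=0 PC=3
Step 4: PC=3 exec 'JNZ 6'. After: A=1 B=5 C=0 D=0 ZF=0 PC=6
Step 5: PC=6 exec 'ADD A, 2'. After: A=3 B=5 C=0 D=0 ZF=0 PC=7
Step 6: PC=7 exec 'ADD D, 1'. After: A=3 B=5 C=0 D=1 ZF=0 PC=8
Step 7: PC=8 exec 'ADD C, 2'. After: A=3 B=5 C=2 D=1 ZF=0 PC=9
Step 8: PC=9 exec 'ADD D, 5'. After: A=3 B=5 C=2 D=6 ZF=0 PC=10
Step 9: PC=10 exec 'ADD C, 2'. After: A=3 B=5 C=4 D=6 ZF=0 PC=11
Step 10: PC=11 exec 'HALT'. After: A=3 B=5 C=4 D=6 ZF=0 PC=11 HALTED

Answer: yes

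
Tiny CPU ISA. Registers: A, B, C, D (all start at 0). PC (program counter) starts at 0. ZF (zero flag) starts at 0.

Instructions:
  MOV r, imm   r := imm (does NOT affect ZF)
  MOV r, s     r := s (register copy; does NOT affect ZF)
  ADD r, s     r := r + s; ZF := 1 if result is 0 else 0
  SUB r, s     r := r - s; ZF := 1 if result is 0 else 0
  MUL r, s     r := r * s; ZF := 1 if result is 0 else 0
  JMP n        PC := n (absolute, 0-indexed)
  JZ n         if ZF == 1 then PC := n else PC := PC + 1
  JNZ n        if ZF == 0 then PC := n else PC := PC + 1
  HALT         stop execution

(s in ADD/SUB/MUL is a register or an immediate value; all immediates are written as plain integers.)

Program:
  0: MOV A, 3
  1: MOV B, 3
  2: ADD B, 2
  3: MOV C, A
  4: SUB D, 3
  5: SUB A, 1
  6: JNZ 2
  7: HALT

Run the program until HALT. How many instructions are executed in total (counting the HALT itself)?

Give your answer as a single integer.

Step 1: PC=0 exec 'MOV A, 3'. After: A=3 B=0 C=0 D=0 ZF=0 PC=1
Step 2: PC=1 exec 'MOV B, 3'. After: A=3 B=3 C=0 D=0 ZF=0 PC=2
Step 3: PC=2 exec 'ADD B, 2'. After: A=3 B=5 C=0 D=0 ZF=0 PC=3
Step 4: PC=3 exec 'MOV C, A'. After: A=3 B=5 C=3 D=0 ZF=0 PC=4
Step 5: PC=4 exec 'SUB D, 3'. After: A=3 B=5 C=3 D=-3 ZF=0 PC=5
Step 6: PC=5 exec 'SUB A, 1'. After: A=2 B=5 C=3 D=-3 ZF=0 PC=6
Step 7: PC=6 exec 'JNZ 2'. After: A=2 B=5 C=3 D=-3 ZF=0 PC=2
Step 8: PC=2 exec 'ADD B, 2'. After: A=2 B=7 C=3 D=-3 ZF=0 PC=3
Step 9: PC=3 exec 'MOV C, A'. After: A=2 B=7 C=2 D=-3 ZF=0 PC=4
Step 10: PC=4 exec 'SUB D, 3'. After: A=2 B=7 C=2 D=-6 ZF=0 PC=5
Step 11: PC=5 exec 'SUB A, 1'. After: A=1 B=7 C=2 D=-6 ZF=0 PC=6
Step 12: PC=6 exec 'JNZ 2'. After: A=1 B=7 C=2 D=-6 ZF=0 PC=2
Step 13: PC=2 exec 'ADD B, 2'. After: A=1 B=9 C=2 D=-6 ZF=0 PC=3
Step 14: PC=3 exec 'MOV C, A'. After: A=1 B=9 C=1 D=-6 ZF=0 PC=4
Step 15: PC=4 exec 'SUB D, 3'. After: A=1 B=9 C=1 D=-9 ZF=0 PC=5
Step 16: PC=5 exec 'SUB A, 1'. After: A=0 B=9 C=1 D=-9 ZF=1 PC=6
Step 17: PC=6 exec 'JNZ 2'. After: A=0 B=9 C=1 D=-9 ZF=1 PC=7
Step 18: PC=7 exec 'HALT'. After: A=0 B=9 C=1 D=-9 ZF=1 PC=7 HALTED
Total instructions executed: 18

Answer: 18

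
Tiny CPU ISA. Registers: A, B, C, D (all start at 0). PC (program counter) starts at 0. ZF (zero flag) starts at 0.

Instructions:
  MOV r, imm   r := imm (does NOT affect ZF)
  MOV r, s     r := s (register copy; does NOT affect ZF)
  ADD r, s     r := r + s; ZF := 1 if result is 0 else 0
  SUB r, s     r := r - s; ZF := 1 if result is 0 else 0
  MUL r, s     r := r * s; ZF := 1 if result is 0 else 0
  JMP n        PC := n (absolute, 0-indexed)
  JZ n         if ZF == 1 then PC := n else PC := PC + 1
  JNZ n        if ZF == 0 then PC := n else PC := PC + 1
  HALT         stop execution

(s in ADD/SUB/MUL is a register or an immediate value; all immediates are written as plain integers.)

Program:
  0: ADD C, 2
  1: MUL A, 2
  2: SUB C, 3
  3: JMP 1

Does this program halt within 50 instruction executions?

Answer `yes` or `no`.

Step 1: PC=0 exec 'ADD C, 2'. After: A=0 B=0 C=2 D=0 ZF=0 PC=1
Step 2: PC=1 exec 'MUL A, 2'. After: A=0 B=0 C=2 D=0 ZF=1 PC=2
Step 3: PC=2 exec 'SUB C, 3'. After: A=0 B=0 C=-1 D=0 ZF=0 PC=3
Step 4: PC=3 exec 'JMP 1'. After: A=0 B=0 C=-1 D=0 ZF=0 PC=1
Step 5: PC=1 exec 'MUL A, 2'. After: A=0 B=0 C=-1 D=0 ZF=1 PC=2
Step 6: PC=2 exec 'SUB C, 3'. After: A=0 B=0 C=-4 D=0 ZF=0 PC=3
Step 7: PC=3 exec 'JMP 1'. After: A=0 B=0 C=-4 D=0 ZF=0 PC=1
Step 8: PC=1 exec 'MUL A, 2'. After: A=0 B=0 C=-4 D=0 ZF=1 PC=2
Step 9: PC=2 exec 'SUB C, 3'. After: A=0 B=0 C=-7 D=0 ZF=0 PC=3
Step 10: PC=3 exec 'JMP 1'. After: A=0 B=0 C=-7 D=0 ZF=0 PC=1
Step 11: PC=1 exec 'MUL A, 2'. After: A=0 B=0 C=-7 D=0 ZF=1 PC=2
Step 12: PC=2 exec 'SUB C, 3'. After: A=0 B=0 C=-10 D=0 ZF=0 PC=3
Step 13: PC=3 exec 'JMP 1'. After: A=0 B=0 C=-10 D=0 ZF=0 PC=1
Step 14: PC=1 exec 'MUL A, 2'. After: A=0 B=0 C=-10 D=0 ZF=1 PC=2
Step 15: PC=2 exec 'SUB C, 3'. After: A=0 B=0 C=-13 D=0 ZF=0 PC=3
After 50 steps: not halted. PC revisits the same instructions with no path to HALT; will never halt.

Answer: no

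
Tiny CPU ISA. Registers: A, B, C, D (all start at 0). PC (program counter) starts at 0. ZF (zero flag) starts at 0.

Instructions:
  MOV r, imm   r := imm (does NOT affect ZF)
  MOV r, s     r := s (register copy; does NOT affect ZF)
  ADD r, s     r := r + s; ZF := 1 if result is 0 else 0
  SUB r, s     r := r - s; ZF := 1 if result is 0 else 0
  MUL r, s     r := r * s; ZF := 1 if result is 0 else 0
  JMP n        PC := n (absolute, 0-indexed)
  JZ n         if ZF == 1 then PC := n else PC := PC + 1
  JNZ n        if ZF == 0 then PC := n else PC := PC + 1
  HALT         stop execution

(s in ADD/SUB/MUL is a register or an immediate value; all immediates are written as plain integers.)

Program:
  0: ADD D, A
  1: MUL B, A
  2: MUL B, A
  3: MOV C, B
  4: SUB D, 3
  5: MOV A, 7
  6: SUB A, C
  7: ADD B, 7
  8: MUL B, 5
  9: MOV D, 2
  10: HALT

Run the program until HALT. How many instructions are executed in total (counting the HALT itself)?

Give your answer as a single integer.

Answer: 11

Derivation:
Step 1: PC=0 exec 'ADD D, A'. After: A=0 B=0 C=0 D=0 ZF=1 PC=1
Step 2: PC=1 exec 'MUL B, A'. After: A=0 B=0 C=0 D=0 ZF=1 PC=2
Step 3: PC=2 exec 'MUL B, A'. After: A=0 B=0 C=0 D=0 ZF=1 PC=3
Step 4: PC=3 exec 'MOV C, B'. After: A=0 B=0 C=0 D=0 ZF=1 PC=4
Step 5: PC=4 exec 'SUB D, 3'. After: A=0 B=0 C=0 D=-3 ZF=0 PC=5
Step 6: PC=5 exec 'MOV A, 7'. After: A=7 B=0 C=0 D=-3 ZF=0 PC=6
Step 7: PC=6 exec 'SUB A, C'. After: A=7 B=0 C=0 D=-3 ZF=0 PC=7
Step 8: PC=7 exec 'ADD B, 7'. After: A=7 B=7 C=0 D=-3 ZF=0 PC=8
Step 9: PC=8 exec 'MUL B, 5'. After: A=7 B=35 C=0 D=-3 ZF=0 PC=9
Step 10: PC=9 exec 'MOV D, 2'. After: A=7 B=35 C=0 D=2 ZF=0 PC=10
Step 11: PC=10 exec 'HALT'. After: A=7 B=35 C=0 D=2 ZF=0 PC=10 HALTED
Total instructions executed: 11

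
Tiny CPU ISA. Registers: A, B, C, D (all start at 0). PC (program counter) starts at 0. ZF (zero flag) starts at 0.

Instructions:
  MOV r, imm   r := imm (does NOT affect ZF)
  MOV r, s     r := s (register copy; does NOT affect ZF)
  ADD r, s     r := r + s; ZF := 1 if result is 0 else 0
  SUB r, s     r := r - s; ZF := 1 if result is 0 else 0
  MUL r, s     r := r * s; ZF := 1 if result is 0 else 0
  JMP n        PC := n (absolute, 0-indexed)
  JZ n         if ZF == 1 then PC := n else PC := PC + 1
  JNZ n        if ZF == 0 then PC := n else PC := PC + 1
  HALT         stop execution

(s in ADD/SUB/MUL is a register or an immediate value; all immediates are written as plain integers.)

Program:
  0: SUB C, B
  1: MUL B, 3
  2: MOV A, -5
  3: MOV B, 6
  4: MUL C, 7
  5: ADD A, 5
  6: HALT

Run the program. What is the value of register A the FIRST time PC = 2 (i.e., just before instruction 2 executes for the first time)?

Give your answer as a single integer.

Step 1: PC=0 exec 'SUB C, B'. After: A=0 B=0 C=0 D=0 ZF=1 PC=1
Step 2: PC=1 exec 'MUL B, 3'. After: A=0 B=0 C=0 D=0 ZF=1 PC=2
First time PC=2: A=0

0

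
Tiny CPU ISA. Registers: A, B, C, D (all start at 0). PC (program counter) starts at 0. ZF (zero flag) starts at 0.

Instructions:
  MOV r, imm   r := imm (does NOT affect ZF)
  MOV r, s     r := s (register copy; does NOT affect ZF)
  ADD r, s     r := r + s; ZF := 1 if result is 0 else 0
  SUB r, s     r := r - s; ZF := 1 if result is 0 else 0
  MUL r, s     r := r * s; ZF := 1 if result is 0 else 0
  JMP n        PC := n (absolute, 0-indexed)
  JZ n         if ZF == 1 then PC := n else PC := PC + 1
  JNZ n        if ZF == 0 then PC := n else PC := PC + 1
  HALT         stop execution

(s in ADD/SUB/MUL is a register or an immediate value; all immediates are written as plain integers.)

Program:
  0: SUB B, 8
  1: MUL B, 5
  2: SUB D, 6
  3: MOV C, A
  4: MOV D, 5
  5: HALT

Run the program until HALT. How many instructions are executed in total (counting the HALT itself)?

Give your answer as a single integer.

Answer: 6

Derivation:
Step 1: PC=0 exec 'SUB B, 8'. After: A=0 B=-8 C=0 D=0 ZF=0 PC=1
Step 2: PC=1 exec 'MUL B, 5'. After: A=0 B=-40 C=0 D=0 ZF=0 PC=2
Step 3: PC=2 exec 'SUB D, 6'. After: A=0 B=-40 C=0 D=-6 ZF=0 PC=3
Step 4: PC=3 exec 'MOV C, A'. After: A=0 B=-40 C=0 D=-6 ZF=0 PC=4
Step 5: PC=4 exec 'MOV D, 5'. After: A=0 B=-40 C=0 D=5 ZF=0 PC=5
Step 6: PC=5 exec 'HALT'. After: A=0 B=-40 C=0 D=5 ZF=0 PC=5 HALTED
Total instructions executed: 6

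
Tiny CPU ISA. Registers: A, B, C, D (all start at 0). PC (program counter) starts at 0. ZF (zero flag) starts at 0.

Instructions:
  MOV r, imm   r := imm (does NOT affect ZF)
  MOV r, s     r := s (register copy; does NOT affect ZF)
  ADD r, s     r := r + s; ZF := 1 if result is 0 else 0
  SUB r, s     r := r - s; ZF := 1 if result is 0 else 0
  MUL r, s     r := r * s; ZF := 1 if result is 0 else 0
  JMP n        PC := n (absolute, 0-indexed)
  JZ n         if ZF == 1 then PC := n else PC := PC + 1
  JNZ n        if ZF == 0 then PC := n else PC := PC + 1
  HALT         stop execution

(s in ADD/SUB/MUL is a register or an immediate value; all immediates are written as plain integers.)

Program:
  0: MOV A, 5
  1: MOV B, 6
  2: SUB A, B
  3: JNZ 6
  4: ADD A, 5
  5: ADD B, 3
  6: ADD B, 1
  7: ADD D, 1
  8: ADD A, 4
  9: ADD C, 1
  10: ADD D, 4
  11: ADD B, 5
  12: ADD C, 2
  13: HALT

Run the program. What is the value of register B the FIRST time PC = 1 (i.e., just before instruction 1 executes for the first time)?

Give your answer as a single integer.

Step 1: PC=0 exec 'MOV A, 5'. After: A=5 B=0 C=0 D=0 ZF=0 PC=1
First time PC=1: B=0

0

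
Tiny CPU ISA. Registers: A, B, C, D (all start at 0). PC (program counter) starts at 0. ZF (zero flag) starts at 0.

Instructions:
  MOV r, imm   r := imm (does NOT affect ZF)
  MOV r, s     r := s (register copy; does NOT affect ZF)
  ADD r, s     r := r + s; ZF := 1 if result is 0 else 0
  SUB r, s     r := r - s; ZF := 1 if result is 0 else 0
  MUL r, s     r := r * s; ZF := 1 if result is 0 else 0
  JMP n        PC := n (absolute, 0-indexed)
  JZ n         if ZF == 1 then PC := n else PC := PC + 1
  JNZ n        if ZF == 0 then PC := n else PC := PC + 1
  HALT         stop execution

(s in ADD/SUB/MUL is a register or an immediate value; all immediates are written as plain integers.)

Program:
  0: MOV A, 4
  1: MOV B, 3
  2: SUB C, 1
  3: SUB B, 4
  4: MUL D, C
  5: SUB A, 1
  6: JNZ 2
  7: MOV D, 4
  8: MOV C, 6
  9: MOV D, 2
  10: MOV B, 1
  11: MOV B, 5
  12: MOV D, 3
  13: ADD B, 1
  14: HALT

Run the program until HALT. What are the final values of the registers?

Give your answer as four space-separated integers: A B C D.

Answer: 0 6 6 3

Derivation:
Step 1: PC=0 exec 'MOV A, 4'. After: A=4 B=0 C=0 D=0 ZF=0 PC=1
Step 2: PC=1 exec 'MOV B, 3'. After: A=4 B=3 C=0 D=0 ZF=0 PC=2
Step 3: PC=2 exec 'SUB C, 1'. After: A=4 B=3 C=-1 D=0 ZF=0 PC=3
Step 4: PC=3 exec 'SUB B, 4'. After: A=4 B=-1 C=-1 D=0 ZF=0 PC=4
Step 5: PC=4 exec 'MUL D, C'. After: A=4 B=-1 C=-1 D=0 ZF=1 PC=5
Step 6: PC=5 exec 'SUB A, 1'. After: A=3 B=-1 C=-1 D=0 ZF=0 PC=6
Step 7: PC=6 exec 'JNZ 2'. After: A=3 B=-1 C=-1 D=0 ZF=0 PC=2
Step 8: PC=2 exec 'SUB C, 1'. After: A=3 B=-1 C=-2 D=0 ZF=0 PC=3
Step 9: PC=3 exec 'SUB B, 4'. After: A=3 B=-5 C=-2 D=0 ZF=0 PC=4
Step 10: PC=4 exec 'MUL D, C'. After: A=3 B=-5 C=-2 D=0 ZF=1 PC=5
Step 11: PC=5 exec 'SUB A, 1'. After: A=2 B=-5 C=-2 D=0 ZF=0 PC=6
Step 12: PC=6 exec 'JNZ 2'. After: A=2 B=-5 C=-2 D=0 ZF=0 PC=2
Step 13: PC=2 exec 'SUB C, 1'. After: A=2 B=-5 C=-3 D=0 ZF=0 PC=3
Step 14: PC=3 exec 'SUB B, 4'. After: A=2 B=-9 C=-3 D=0 ZF=0 PC=4
Step 15: PC=4 exec 'MUL D, C'. After: A=2 B=-9 C=-3 D=0 ZF=1 PC=5
Step 16: PC=5 exec 'SUB A, 1'. After: A=1 B=-9 C=-3 D=0 ZF=0 PC=6
Step 17: PC=6 exec 'JNZ 2'. After: A=1 B=-9 C=-3 D=0 ZF=0 PC=2
Step 18: PC=2 exec 'SUB C, 1'. After: A=1 B=-9 C=-4 D=0 ZF=0 PC=3
Step 19: PC=3 exec 'SUB B, 4'. After: A=1 B=-13 C=-4 D=0 ZF=0 PC=4
Step 20: PC=4 exec 'MUL D, C'. After: A=1 B=-13 C=-4 D=0 ZF=1 PC=5
Step 21: PC=5 exec 'SUB A, 1'. After: A=0 B=-13 C=-4 D=0 ZF=1 PC=6
Step 22: PC=6 exec 'JNZ 2'. After: A=0 B=-13 C=-4 D=0 ZF=1 PC=7
Step 23: PC=7 exec 'MOV D, 4'. After: A=0 B=-13 C=-4 D=4 ZF=1 PC=8
Step 24: PC=8 exec 'MOV C, 6'. After: A=0 B=-13 C=6 D=4 ZF=1 PC=9
Step 25: PC=9 exec 'MOV D, 2'. After: A=0 B=-13 C=6 D=2 ZF=1 PC=10
Step 26: PC=10 exec 'MOV B, 1'. After: A=0 B=1 C=6 D=2 ZF=1 PC=11
Step 27: PC=11 exec 'MOV B, 5'. After: A=0 B=5 C=6 D=2 ZF=1 PC=12
Step 28: PC=12 exec 'MOV D, 3'. After: A=0 B=5 C=6 D=3 ZF=1 PC=13
Step 29: PC=13 exec 'ADD B, 1'. After: A=0 B=6 C=6 D=3 ZF=0 PC=14
Step 30: PC=14 exec 'HALT'. After: A=0 B=6 C=6 D=3 ZF=0 PC=14 HALTED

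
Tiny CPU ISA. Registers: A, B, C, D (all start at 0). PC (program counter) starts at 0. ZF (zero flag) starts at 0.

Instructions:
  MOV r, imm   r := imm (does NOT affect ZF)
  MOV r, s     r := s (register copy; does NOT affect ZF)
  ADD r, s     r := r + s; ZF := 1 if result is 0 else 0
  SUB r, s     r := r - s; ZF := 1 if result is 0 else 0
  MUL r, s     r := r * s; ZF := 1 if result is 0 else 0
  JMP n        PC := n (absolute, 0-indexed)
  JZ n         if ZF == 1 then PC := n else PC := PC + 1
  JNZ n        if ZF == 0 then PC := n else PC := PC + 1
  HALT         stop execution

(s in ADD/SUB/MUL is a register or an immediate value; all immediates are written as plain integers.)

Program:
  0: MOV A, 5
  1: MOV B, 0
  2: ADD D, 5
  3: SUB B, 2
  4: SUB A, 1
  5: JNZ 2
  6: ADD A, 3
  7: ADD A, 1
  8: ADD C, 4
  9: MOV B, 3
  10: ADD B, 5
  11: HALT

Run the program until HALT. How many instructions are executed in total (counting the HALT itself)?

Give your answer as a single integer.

Answer: 28

Derivation:
Step 1: PC=0 exec 'MOV A, 5'. After: A=5 B=0 C=0 D=0 ZF=0 PC=1
Step 2: PC=1 exec 'MOV B, 0'. After: A=5 B=0 C=0 D=0 ZF=0 PC=2
Step 3: PC=2 exec 'ADD D, 5'. After: A=5 B=0 C=0 D=5 ZF=0 PC=3
Step 4: PC=3 exec 'SUB B, 2'. After: A=5 B=-2 C=0 D=5 ZF=0 PC=4
Step 5: PC=4 exec 'SUB A, 1'. After: A=4 B=-2 C=0 D=5 ZF=0 PC=5
Step 6: PC=5 exec 'JNZ 2'. After: A=4 B=-2 C=0 D=5 ZF=0 PC=2
Step 7: PC=2 exec 'ADD D, 5'. After: A=4 B=-2 C=0 D=10 ZF=0 PC=3
Step 8: PC=3 exec 'SUB B, 2'. After: A=4 B=-4 C=0 D=10 ZF=0 PC=4
Step 9: PC=4 exec 'SUB A, 1'. After: A=3 B=-4 C=0 D=10 ZF=0 PC=5
Step 10: PC=5 exec 'JNZ 2'. After: A=3 B=-4 C=0 D=10 ZF=0 PC=2
Step 11: PC=2 exec 'ADD D, 5'. After: A=3 B=-4 C=0 D=15 ZF=0 PC=3
Step 12: PC=3 exec 'SUB B, 2'. After: A=3 B=-6 C=0 D=15 ZF=0 PC=4
Step 13: PC=4 exec 'SUB A, 1'. After: A=2 B=-6 C=0 D=15 ZF=0 PC=5
Step 14: PC=5 exec 'JNZ 2'. After: A=2 B=-6 C=0 D=15 ZF=0 PC=2
Step 15: PC=2 exec 'ADD D, 5'. After: A=2 B=-6 C=0 D=20 ZF=0 PC=3
Step 16: PC=3 exec 'SUB B, 2'. After: A=2 B=-8 C=0 D=20 ZF=0 PC=4
Step 17: PC=4 exec 'SUB A, 1'. After: A=1 B=-8 C=0 D=20 ZF=0 PC=5
Step 18: PC=5 exec 'JNZ 2'. After: A=1 B=-8 C=0 D=20 ZF=0 PC=2
Step 19: PC=2 exec 'ADD D, 5'. After: A=1 B=-8 C=0 D=25 ZF=0 PC=3
Step 20: PC=3 exec 'SUB B, 2'. After: A=1 B=-10 C=0 D=25 ZF=0 PC=4
Step 21: PC=4 exec 'SUB A, 1'. After: A=0 B=-10 C=0 D=25 ZF=1 PC=5
Step 22: PC=5 exec 'JNZ 2'. After: A=0 B=-10 C=0 D=25 ZF=1 PC=6
Step 23: PC=6 exec 'ADD A, 3'. After: A=3 B=-10 C=0 D=25 ZF=0 PC=7
Step 24: PC=7 exec 'ADD A, 1'. After: A=4 B=-10 C=0 D=25 ZF=0 PC=8
Step 25: PC=8 exec 'ADD C, 4'. After: A=4 B=-10 C=4 D=25 ZF=0 PC=9
Step 26: PC=9 exec 'MOV B, 3'. After: A=4 B=3 C=4 D=25 ZF=0 PC=10
Step 27: PC=10 exec 'ADD B, 5'. After: A=4 B=8 C=4 D=25 ZF=0 PC=11
Step 28: PC=11 exec 'HALT'. After: A=4 B=8 C=4 D=25 ZF=0 PC=11 HALTED
Total instructions executed: 28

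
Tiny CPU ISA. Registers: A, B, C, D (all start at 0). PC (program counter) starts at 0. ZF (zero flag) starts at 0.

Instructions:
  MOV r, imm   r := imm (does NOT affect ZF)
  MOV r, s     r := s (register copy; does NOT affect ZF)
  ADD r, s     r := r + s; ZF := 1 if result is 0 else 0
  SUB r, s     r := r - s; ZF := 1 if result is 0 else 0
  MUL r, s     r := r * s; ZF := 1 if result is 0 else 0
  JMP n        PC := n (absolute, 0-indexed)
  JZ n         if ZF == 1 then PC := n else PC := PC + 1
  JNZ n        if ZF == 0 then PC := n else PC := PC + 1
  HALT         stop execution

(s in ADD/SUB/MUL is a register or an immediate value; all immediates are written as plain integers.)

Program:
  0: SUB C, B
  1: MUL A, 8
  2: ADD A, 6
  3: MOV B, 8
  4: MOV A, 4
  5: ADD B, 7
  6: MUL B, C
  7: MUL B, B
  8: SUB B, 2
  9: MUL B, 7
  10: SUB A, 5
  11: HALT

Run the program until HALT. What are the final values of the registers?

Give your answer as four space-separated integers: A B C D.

Step 1: PC=0 exec 'SUB C, B'. After: A=0 B=0 C=0 D=0 ZF=1 PC=1
Step 2: PC=1 exec 'MUL A, 8'. After: A=0 B=0 C=0 D=0 ZF=1 PC=2
Step 3: PC=2 exec 'ADD A, 6'. After: A=6 B=0 C=0 D=0 ZF=0 PC=3
Step 4: PC=3 exec 'MOV B, 8'. After: A=6 B=8 C=0 D=0 ZF=0 PC=4
Step 5: PC=4 exec 'MOV A, 4'. After: A=4 B=8 C=0 D=0 ZF=0 PC=5
Step 6: PC=5 exec 'ADD B, 7'. After: A=4 B=15 C=0 D=0 ZF=0 PC=6
Step 7: PC=6 exec 'MUL B, C'. After: A=4 B=0 C=0 D=0 ZF=1 PC=7
Step 8: PC=7 exec 'MUL B, B'. After: A=4 B=0 C=0 D=0 ZF=1 PC=8
Step 9: PC=8 exec 'SUB B, 2'. After: A=4 B=-2 C=0 D=0 ZF=0 PC=9
Step 10: PC=9 exec 'MUL B, 7'. After: A=4 B=-14 C=0 D=0 ZF=0 PC=10
Step 11: PC=10 exec 'SUB A, 5'. After: A=-1 B=-14 C=0 D=0 ZF=0 PC=11
Step 12: PC=11 exec 'HALT'. After: A=-1 B=-14 C=0 D=0 ZF=0 PC=11 HALTED

Answer: -1 -14 0 0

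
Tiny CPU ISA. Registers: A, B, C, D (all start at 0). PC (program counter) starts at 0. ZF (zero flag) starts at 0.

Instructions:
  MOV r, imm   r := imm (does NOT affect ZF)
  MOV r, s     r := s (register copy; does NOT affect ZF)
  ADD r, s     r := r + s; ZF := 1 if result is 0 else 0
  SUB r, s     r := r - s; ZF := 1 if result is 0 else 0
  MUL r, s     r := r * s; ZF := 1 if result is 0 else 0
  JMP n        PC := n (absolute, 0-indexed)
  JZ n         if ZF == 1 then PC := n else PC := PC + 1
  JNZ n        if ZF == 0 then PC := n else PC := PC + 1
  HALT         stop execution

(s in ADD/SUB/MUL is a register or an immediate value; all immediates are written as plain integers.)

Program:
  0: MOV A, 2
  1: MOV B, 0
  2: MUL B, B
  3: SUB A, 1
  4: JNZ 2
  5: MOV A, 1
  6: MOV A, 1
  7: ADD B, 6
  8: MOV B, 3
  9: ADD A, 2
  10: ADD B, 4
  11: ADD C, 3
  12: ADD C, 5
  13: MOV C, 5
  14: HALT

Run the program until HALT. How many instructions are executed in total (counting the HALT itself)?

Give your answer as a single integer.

Answer: 18

Derivation:
Step 1: PC=0 exec 'MOV A, 2'. After: A=2 B=0 C=0 D=0 ZF=0 PC=1
Step 2: PC=1 exec 'MOV B, 0'. After: A=2 B=0 C=0 D=0 ZF=0 PC=2
Step 3: PC=2 exec 'MUL B, B'. After: A=2 B=0 C=0 D=0 ZF=1 PC=3
Step 4: PC=3 exec 'SUB A, 1'. After: A=1 B=0 C=0 D=0 ZF=0 PC=4
Step 5: PC=4 exec 'JNZ 2'. After: A=1 B=0 C=0 D=0 ZF=0 PC=2
Step 6: PC=2 exec 'MUL B, B'. After: A=1 B=0 C=0 D=0 ZF=1 PC=3
Step 7: PC=3 exec 'SUB A, 1'. After: A=0 B=0 C=0 D=0 ZF=1 PC=4
Step 8: PC=4 exec 'JNZ 2'. After: A=0 B=0 C=0 D=0 ZF=1 PC=5
Step 9: PC=5 exec 'MOV A, 1'. After: A=1 B=0 C=0 D=0 ZF=1 PC=6
Step 10: PC=6 exec 'MOV A, 1'. After: A=1 B=0 C=0 D=0 ZF=1 PC=7
Step 11: PC=7 exec 'ADD B, 6'. After: A=1 B=6 C=0 D=0 ZF=0 PC=8
Step 12: PC=8 exec 'MOV B, 3'. After: A=1 B=3 C=0 D=0 ZF=0 PC=9
Step 13: PC=9 exec 'ADD A, 2'. After: A=3 B=3 C=0 D=0 ZF=0 PC=10
Step 14: PC=10 exec 'ADD B, 4'. After: A=3 B=7 C=0 D=0 ZF=0 PC=11
Step 15: PC=11 exec 'ADD C, 3'. After: A=3 B=7 C=3 D=0 ZF=0 PC=12
Step 16: PC=12 exec 'ADD C, 5'. After: A=3 B=7 C=8 D=0 ZF=0 PC=13
Step 17: PC=13 exec 'MOV C, 5'. After: A=3 B=7 C=5 D=0 ZF=0 PC=14
Step 18: PC=14 exec 'HALT'. After: A=3 B=7 C=5 D=0 ZF=0 PC=14 HALTED
Total instructions executed: 18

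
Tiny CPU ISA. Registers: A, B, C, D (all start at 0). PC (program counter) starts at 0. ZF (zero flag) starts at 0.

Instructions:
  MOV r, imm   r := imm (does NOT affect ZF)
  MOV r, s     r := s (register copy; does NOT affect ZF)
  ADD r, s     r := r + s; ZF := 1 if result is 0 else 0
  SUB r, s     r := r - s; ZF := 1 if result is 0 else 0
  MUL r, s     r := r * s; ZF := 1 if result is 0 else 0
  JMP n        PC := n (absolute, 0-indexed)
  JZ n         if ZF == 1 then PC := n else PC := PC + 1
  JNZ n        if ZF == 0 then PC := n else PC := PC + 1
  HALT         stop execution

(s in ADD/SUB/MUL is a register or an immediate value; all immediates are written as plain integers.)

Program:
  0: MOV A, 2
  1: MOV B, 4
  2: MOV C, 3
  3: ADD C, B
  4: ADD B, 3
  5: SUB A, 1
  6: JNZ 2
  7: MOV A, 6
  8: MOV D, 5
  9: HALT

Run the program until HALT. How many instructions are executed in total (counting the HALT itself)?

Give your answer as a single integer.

Step 1: PC=0 exec 'MOV A, 2'. After: A=2 B=0 C=0 D=0 ZF=0 PC=1
Step 2: PC=1 exec 'MOV B, 4'. After: A=2 B=4 C=0 D=0 ZF=0 PC=2
Step 3: PC=2 exec 'MOV C, 3'. After: A=2 B=4 C=3 D=0 ZF=0 PC=3
Step 4: PC=3 exec 'ADD C, B'. After: A=2 B=4 C=7 D=0 ZF=0 PC=4
Step 5: PC=4 exec 'ADD B, 3'. After: A=2 B=7 C=7 D=0 ZF=0 PC=5
Step 6: PC=5 exec 'SUB A, 1'. After: A=1 B=7 C=7 D=0 ZF=0 PC=6
Step 7: PC=6 exec 'JNZ 2'. After: A=1 B=7 C=7 D=0 ZF=0 PC=2
Step 8: PC=2 exec 'MOV C, 3'. After: A=1 B=7 C=3 D=0 ZF=0 PC=3
Step 9: PC=3 exec 'ADD C, B'. After: A=1 B=7 C=10 D=0 ZF=0 PC=4
Step 10: PC=4 exec 'ADD B, 3'. After: A=1 B=10 C=10 D=0 ZF=0 PC=5
Step 11: PC=5 exec 'SUB A, 1'. After: A=0 B=10 C=10 D=0 ZF=1 PC=6
Step 12: PC=6 exec 'JNZ 2'. After: A=0 B=10 C=10 D=0 ZF=1 PC=7
Step 13: PC=7 exec 'MOV A, 6'. After: A=6 B=10 C=10 D=0 ZF=1 PC=8
Step 14: PC=8 exec 'MOV D, 5'. After: A=6 B=10 C=10 D=5 ZF=1 PC=9
Step 15: PC=9 exec 'HALT'. After: A=6 B=10 C=10 D=5 ZF=1 PC=9 HALTED
Total instructions executed: 15

Answer: 15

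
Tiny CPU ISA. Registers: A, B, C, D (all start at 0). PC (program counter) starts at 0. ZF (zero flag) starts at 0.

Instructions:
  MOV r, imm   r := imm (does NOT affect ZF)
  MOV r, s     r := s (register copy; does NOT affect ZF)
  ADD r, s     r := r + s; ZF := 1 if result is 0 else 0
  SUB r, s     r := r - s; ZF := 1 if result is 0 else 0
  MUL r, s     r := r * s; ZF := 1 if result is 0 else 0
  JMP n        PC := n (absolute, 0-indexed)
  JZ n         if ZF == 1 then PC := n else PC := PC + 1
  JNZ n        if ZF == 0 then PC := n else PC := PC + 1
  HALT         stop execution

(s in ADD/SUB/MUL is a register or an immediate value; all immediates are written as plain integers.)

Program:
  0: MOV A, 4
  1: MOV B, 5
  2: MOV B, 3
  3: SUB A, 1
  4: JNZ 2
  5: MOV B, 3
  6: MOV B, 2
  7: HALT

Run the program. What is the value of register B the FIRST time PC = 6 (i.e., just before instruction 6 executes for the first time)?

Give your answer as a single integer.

Step 1: PC=0 exec 'MOV A, 4'. After: A=4 B=0 C=0 D=0 ZF=0 PC=1
Step 2: PC=1 exec 'MOV B, 5'. After: A=4 B=5 C=0 D=0 ZF=0 PC=2
Step 3: PC=2 exec 'MOV B, 3'. After: A=4 B=3 C=0 D=0 ZF=0 PC=3
Step 4: PC=3 exec 'SUB A, 1'. After: A=3 B=3 C=0 D=0 ZF=0 PC=4
Step 5: PC=4 exec 'JNZ 2'. After: A=3 B=3 C=0 D=0 ZF=0 PC=2
Step 6: PC=2 exec 'MOV B, 3'. After: A=3 B=3 C=0 D=0 ZF=0 PC=3
Step 7: PC=3 exec 'SUB A, 1'. After: A=2 B=3 C=0 D=0 ZF=0 PC=4
Step 8: PC=4 exec 'JNZ 2'. After: A=2 B=3 C=0 D=0 ZF=0 PC=2
Step 9: PC=2 exec 'MOV B, 3'. After: A=2 B=3 C=0 D=0 ZF=0 PC=3
Step 10: PC=3 exec 'SUB A, 1'. After: A=1 B=3 C=0 D=0 ZF=0 PC=4
Step 11: PC=4 exec 'JNZ 2'. After: A=1 B=3 C=0 D=0 ZF=0 PC=2
Step 12: PC=2 exec 'MOV B, 3'. After: A=1 B=3 C=0 D=0 ZF=0 PC=3
Step 13: PC=3 exec 'SUB A, 1'. After: A=0 B=3 C=0 D=0 ZF=1 PC=4
Step 14: PC=4 exec 'JNZ 2'. After: A=0 B=3 C=0 D=0 ZF=1 PC=5
Step 15: PC=5 exec 'MOV B, 3'. After: A=0 B=3 C=0 D=0 ZF=1 PC=6
First time PC=6: B=3

3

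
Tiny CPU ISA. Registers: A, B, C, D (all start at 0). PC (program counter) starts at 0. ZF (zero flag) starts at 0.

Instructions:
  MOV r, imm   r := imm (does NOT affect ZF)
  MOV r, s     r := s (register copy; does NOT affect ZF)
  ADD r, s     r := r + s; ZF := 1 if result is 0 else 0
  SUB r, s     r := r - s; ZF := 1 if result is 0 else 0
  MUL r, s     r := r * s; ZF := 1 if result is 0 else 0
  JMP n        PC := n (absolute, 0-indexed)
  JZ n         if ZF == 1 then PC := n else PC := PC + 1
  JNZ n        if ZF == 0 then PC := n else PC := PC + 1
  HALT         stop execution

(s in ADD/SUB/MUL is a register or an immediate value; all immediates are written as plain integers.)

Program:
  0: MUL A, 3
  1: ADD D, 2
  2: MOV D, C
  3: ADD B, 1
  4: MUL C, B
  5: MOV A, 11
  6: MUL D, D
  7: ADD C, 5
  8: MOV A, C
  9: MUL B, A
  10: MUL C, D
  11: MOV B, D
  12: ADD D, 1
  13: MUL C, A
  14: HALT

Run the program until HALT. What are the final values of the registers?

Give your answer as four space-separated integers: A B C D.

Answer: 5 0 0 1

Derivation:
Step 1: PC=0 exec 'MUL A, 3'. After: A=0 B=0 C=0 D=0 ZF=1 PC=1
Step 2: PC=1 exec 'ADD D, 2'. After: A=0 B=0 C=0 D=2 ZF=0 PC=2
Step 3: PC=2 exec 'MOV D, C'. After: A=0 B=0 C=0 D=0 ZF=0 PC=3
Step 4: PC=3 exec 'ADD B, 1'. After: A=0 B=1 C=0 D=0 ZF=0 PC=4
Step 5: PC=4 exec 'MUL C, B'. After: A=0 B=1 C=0 D=0 ZF=1 PC=5
Step 6: PC=5 exec 'MOV A, 11'. After: A=11 B=1 C=0 D=0 ZF=1 PC=6
Step 7: PC=6 exec 'MUL D, D'. After: A=11 B=1 C=0 D=0 ZF=1 PC=7
Step 8: PC=7 exec 'ADD C, 5'. After: A=11 B=1 C=5 D=0 ZF=0 PC=8
Step 9: PC=8 exec 'MOV A, C'. After: A=5 B=1 C=5 D=0 ZF=0 PC=9
Step 10: PC=9 exec 'MUL B, A'. After: A=5 B=5 C=5 D=0 ZF=0 PC=10
Step 11: PC=10 exec 'MUL C, D'. After: A=5 B=5 C=0 D=0 ZF=1 PC=11
Step 12: PC=11 exec 'MOV B, D'. After: A=5 B=0 C=0 D=0 ZF=1 PC=12
Step 13: PC=12 exec 'ADD D, 1'. After: A=5 B=0 C=0 D=1 ZF=0 PC=13
Step 14: PC=13 exec 'MUL C, A'. After: A=5 B=0 C=0 D=1 ZF=1 PC=14
Step 15: PC=14 exec 'HALT'. After: A=5 B=0 C=0 D=1 ZF=1 PC=14 HALTED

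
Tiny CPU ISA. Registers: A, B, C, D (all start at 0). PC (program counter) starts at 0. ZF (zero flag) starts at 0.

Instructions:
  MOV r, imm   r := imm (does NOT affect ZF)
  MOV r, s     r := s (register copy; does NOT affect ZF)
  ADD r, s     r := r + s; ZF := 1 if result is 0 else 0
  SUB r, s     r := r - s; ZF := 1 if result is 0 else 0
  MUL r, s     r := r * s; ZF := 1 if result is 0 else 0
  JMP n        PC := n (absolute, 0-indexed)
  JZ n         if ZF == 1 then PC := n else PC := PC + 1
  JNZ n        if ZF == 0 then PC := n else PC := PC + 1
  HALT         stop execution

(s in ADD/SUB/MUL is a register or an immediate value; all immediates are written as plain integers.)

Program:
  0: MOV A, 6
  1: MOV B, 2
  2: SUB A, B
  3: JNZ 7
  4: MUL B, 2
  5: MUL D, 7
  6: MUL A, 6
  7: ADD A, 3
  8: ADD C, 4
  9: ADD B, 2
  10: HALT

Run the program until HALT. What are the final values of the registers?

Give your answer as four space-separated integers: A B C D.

Answer: 7 4 4 0

Derivation:
Step 1: PC=0 exec 'MOV A, 6'. After: A=6 B=0 C=0 D=0 ZF=0 PC=1
Step 2: PC=1 exec 'MOV B, 2'. After: A=6 B=2 C=0 D=0 ZF=0 PC=2
Step 3: PC=2 exec 'SUB A, B'. After: A=4 B=2 C=0 D=0 ZF=0 PC=3
Step 4: PC=3 exec 'JNZ 7'. After: A=4 B=2 C=0 D=0 ZF=0 PC=7
Step 5: PC=7 exec 'ADD A, 3'. After: A=7 B=2 C=0 D=0 ZF=0 PC=8
Step 6: PC=8 exec 'ADD C, 4'. After: A=7 B=2 C=4 D=0 ZF=0 PC=9
Step 7: PC=9 exec 'ADD B, 2'. After: A=7 B=4 C=4 D=0 ZF=0 PC=10
Step 8: PC=10 exec 'HALT'. After: A=7 B=4 C=4 D=0 ZF=0 PC=10 HALTED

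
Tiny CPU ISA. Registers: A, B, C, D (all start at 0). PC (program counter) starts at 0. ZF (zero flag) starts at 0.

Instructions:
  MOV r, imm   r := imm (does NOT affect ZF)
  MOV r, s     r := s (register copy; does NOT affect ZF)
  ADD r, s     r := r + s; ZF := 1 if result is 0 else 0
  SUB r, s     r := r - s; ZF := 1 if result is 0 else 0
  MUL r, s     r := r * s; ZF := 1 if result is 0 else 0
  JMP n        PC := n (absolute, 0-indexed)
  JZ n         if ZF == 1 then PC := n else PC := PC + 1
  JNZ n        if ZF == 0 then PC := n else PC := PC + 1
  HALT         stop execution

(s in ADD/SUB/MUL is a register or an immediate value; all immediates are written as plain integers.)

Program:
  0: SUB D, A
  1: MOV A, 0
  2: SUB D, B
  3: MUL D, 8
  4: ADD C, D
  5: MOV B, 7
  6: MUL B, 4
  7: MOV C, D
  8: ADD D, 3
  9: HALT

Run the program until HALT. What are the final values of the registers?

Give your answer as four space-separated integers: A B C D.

Step 1: PC=0 exec 'SUB D, A'. After: A=0 B=0 C=0 D=0 ZF=1 PC=1
Step 2: PC=1 exec 'MOV A, 0'. After: A=0 B=0 C=0 D=0 ZF=1 PC=2
Step 3: PC=2 exec 'SUB D, B'. After: A=0 B=0 C=0 D=0 ZF=1 PC=3
Step 4: PC=3 exec 'MUL D, 8'. After: A=0 B=0 C=0 D=0 ZF=1 PC=4
Step 5: PC=4 exec 'ADD C, D'. After: A=0 B=0 C=0 D=0 ZF=1 PC=5
Step 6: PC=5 exec 'MOV B, 7'. After: A=0 B=7 C=0 D=0 ZF=1 PC=6
Step 7: PC=6 exec 'MUL B, 4'. After: A=0 B=28 C=0 D=0 ZF=0 PC=7
Step 8: PC=7 exec 'MOV C, D'. After: A=0 B=28 C=0 D=0 ZF=0 PC=8
Step 9: PC=8 exec 'ADD D, 3'. After: A=0 B=28 C=0 D=3 ZF=0 PC=9
Step 10: PC=9 exec 'HALT'. After: A=0 B=28 C=0 D=3 ZF=0 PC=9 HALTED

Answer: 0 28 0 3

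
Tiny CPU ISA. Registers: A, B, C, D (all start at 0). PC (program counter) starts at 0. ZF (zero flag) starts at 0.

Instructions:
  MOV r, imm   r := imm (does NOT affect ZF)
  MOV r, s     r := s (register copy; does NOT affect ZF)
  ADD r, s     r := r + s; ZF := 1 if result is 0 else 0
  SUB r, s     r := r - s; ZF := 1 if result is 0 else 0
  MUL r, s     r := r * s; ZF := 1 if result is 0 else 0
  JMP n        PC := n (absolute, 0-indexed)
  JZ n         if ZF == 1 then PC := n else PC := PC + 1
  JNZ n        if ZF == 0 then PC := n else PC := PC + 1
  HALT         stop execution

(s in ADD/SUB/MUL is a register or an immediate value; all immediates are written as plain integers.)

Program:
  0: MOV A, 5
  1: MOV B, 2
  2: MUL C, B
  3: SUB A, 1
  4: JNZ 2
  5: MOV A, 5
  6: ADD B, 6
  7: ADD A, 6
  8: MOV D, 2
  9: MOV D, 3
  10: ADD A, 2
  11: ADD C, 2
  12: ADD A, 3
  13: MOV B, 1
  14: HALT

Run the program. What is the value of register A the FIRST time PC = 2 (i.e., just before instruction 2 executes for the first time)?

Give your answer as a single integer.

Step 1: PC=0 exec 'MOV A, 5'. After: A=5 B=0 C=0 D=0 ZF=0 PC=1
Step 2: PC=1 exec 'MOV B, 2'. After: A=5 B=2 C=0 D=0 ZF=0 PC=2
First time PC=2: A=5

5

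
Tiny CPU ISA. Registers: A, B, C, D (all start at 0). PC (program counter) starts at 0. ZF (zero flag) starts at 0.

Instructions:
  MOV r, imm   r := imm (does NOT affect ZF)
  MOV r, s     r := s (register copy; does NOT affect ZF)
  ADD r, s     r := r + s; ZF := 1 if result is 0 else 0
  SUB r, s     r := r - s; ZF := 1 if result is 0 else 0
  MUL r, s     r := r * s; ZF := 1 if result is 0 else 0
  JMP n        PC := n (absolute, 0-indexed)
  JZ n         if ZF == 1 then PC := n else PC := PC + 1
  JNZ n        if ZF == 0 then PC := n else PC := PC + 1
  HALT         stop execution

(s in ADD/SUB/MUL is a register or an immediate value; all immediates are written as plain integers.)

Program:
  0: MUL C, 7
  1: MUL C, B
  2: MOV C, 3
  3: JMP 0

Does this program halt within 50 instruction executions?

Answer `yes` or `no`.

Answer: no

Derivation:
Step 1: PC=0 exec 'MUL C, 7'. After: A=0 B=0 C=0 D=0 ZF=1 PC=1
Step 2: PC=1 exec 'MUL C, B'. After: A=0 B=0 C=0 D=0 ZF=1 PC=2
Step 3: PC=2 exec 'MOV C, 3'. After: A=0 B=0 C=3 D=0 ZF=1 PC=3
Step 4: PC=3 exec 'JMP 0'. After: A=0 B=0 C=3 D=0 ZF=1 PC=0
Step 5: PC=0 exec 'MUL C, 7'. After: A=0 B=0 C=21 D=0 ZF=0 PC=1
Step 6: PC=1 exec 'MUL C, B'. After: A=0 B=0 C=0 D=0 ZF=1 PC=2
State after step 6 equals state after step 2: the program is in a cycle of length 4 and will never halt.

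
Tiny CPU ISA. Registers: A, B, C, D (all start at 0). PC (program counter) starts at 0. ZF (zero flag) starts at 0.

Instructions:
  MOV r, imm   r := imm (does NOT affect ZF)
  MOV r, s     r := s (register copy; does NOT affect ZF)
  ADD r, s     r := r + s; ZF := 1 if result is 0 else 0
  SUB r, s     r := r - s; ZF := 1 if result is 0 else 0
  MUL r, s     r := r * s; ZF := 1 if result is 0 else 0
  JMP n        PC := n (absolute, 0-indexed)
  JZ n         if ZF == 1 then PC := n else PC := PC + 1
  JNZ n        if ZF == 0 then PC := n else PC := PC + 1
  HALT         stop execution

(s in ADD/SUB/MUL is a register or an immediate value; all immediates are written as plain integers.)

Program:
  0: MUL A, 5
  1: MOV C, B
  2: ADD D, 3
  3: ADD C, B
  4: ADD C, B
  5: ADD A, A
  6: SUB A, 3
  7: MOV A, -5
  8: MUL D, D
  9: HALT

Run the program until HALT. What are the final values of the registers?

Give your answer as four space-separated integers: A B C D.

Answer: -5 0 0 9

Derivation:
Step 1: PC=0 exec 'MUL A, 5'. After: A=0 B=0 C=0 D=0 ZF=1 PC=1
Step 2: PC=1 exec 'MOV C, B'. After: A=0 B=0 C=0 D=0 ZF=1 PC=2
Step 3: PC=2 exec 'ADD D, 3'. After: A=0 B=0 C=0 D=3 ZF=0 PC=3
Step 4: PC=3 exec 'ADD C, B'. After: A=0 B=0 C=0 D=3 ZF=1 PC=4
Step 5: PC=4 exec 'ADD C, B'. After: A=0 B=0 C=0 D=3 ZF=1 PC=5
Step 6: PC=5 exec 'ADD A, A'. After: A=0 B=0 C=0 D=3 ZF=1 PC=6
Step 7: PC=6 exec 'SUB A, 3'. After: A=-3 B=0 C=0 D=3 ZF=0 PC=7
Step 8: PC=7 exec 'MOV A, -5'. After: A=-5 B=0 C=0 D=3 ZF=0 PC=8
Step 9: PC=8 exec 'MUL D, D'. After: A=-5 B=0 C=0 D=9 ZF=0 PC=9
Step 10: PC=9 exec 'HALT'. After: A=-5 B=0 C=0 D=9 ZF=0 PC=9 HALTED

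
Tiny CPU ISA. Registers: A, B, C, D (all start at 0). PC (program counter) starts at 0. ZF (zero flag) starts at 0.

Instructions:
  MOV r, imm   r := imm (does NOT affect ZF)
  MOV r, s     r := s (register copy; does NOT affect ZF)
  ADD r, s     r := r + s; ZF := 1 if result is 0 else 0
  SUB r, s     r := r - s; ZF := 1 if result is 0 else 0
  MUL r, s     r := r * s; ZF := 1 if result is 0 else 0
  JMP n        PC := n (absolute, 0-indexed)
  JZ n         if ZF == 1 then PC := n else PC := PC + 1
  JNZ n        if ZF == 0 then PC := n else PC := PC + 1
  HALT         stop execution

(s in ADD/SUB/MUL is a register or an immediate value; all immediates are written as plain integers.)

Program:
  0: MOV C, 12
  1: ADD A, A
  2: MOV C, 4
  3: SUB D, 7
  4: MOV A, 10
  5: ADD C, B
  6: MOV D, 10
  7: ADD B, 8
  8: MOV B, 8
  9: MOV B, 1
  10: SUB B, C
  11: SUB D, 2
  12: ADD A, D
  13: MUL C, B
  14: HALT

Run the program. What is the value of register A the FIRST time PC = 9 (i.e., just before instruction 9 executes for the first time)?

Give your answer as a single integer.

Step 1: PC=0 exec 'MOV C, 12'. After: A=0 B=0 C=12 D=0 ZF=0 PC=1
Step 2: PC=1 exec 'ADD A, A'. After: A=0 B=0 C=12 D=0 ZF=1 PC=2
Step 3: PC=2 exec 'MOV C, 4'. After: A=0 B=0 C=4 D=0 ZF=1 PC=3
Step 4: PC=3 exec 'SUB D, 7'. After: A=0 B=0 C=4 D=-7 ZF=0 PC=4
Step 5: PC=4 exec 'MOV A, 10'. After: A=10 B=0 C=4 D=-7 ZF=0 PC=5
Step 6: PC=5 exec 'ADD C, B'. After: A=10 B=0 C=4 D=-7 ZF=0 PC=6
Step 7: PC=6 exec 'MOV D, 10'. After: A=10 B=0 C=4 D=10 ZF=0 PC=7
Step 8: PC=7 exec 'ADD B, 8'. After: A=10 B=8 C=4 D=10 ZF=0 PC=8
Step 9: PC=8 exec 'MOV B, 8'. After: A=10 B=8 C=4 D=10 ZF=0 PC=9
First time PC=9: A=10

10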